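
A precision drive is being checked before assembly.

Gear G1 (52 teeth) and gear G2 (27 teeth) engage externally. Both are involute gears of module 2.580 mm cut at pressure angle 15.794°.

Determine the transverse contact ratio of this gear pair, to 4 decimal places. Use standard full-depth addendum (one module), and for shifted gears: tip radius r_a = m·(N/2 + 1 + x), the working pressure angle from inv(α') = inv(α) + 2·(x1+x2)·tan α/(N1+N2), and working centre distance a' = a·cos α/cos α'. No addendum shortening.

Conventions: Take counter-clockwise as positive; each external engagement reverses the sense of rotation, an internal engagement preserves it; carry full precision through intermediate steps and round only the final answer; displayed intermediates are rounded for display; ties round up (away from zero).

class = single-mesh tooth geometry [involute pair 52T × 27T, m = 2.580]
base radii: r_b1 = 64.547495, r_b2 = 33.515046
tip radii: r_a1 = 69.660000, r_a2 = 37.410000
no profile shift: α' = α, a' = a
action lengths: √(r_a1²−r_b1²) = 26.194206, √(r_a2²−r_b2²) = 16.620765
base pitch p_b = π·m·cos α = 7.799305
CR = (26.194206 + 16.620765 − 101.910000·sin 15.79400°)/7.799305 = 1.933141
contact ratio ≈ 1.9331

1.9331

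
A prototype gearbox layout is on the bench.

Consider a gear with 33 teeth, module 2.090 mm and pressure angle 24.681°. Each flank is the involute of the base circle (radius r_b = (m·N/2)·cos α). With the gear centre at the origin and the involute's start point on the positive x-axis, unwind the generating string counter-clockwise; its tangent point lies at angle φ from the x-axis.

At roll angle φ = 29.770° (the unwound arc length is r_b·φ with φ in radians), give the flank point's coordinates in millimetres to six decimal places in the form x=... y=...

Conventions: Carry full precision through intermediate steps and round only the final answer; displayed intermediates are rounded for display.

x=35.283146 y=1.425944

topology: single-mesh involute geometry — m = 2.090, N = 33
pitch radius r_p = m·N/2 = 2.090·33/2 = 34.485000
base radius r_b = r_p·cos α = 34.485000·cos 24.681° = 31.334681
roll angle φ = 29.770° = 0.51958452 rad
x = r_b·(cos φ + φ·sin φ) = 35.283146
y = r_b·(sin φ − φ·cos φ) = 1.425944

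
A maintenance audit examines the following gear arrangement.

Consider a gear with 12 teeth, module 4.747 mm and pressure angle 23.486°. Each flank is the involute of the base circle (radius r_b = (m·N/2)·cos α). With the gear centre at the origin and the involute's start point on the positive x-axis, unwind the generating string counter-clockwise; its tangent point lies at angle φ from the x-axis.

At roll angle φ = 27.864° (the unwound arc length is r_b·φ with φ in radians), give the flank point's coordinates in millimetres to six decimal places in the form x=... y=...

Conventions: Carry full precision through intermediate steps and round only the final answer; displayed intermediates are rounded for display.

topology: single-mesh involute geometry — m = 4.747, N = 12
pitch radius r_p = m·N/2 = 4.747·12/2 = 28.482000
base radius r_b = r_p·cos α = 28.482000·cos 23.486° = 26.122479
roll angle φ = 27.864° = 0.48631854 rad
x = r_b·(cos φ + φ·sin φ) = 29.031278
y = r_b·(sin φ − φ·cos φ) = 0.978024

x=29.031278 y=0.978024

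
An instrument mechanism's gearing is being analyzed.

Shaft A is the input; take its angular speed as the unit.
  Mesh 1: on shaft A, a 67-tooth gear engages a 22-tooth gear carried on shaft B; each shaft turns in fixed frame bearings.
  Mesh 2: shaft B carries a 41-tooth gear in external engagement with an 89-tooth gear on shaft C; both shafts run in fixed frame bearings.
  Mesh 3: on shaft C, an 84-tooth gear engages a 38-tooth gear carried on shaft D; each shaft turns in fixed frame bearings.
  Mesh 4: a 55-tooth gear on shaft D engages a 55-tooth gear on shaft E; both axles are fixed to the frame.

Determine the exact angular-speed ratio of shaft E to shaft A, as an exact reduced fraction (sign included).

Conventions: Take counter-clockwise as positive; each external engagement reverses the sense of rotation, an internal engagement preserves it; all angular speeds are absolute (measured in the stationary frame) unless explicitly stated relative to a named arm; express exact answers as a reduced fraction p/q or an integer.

class = fixed-axis compound train [4 meshes; 4 ratios multiply, 4 sense flips]
mesh 1 [67T→22T]: running ratio 67/22, sense −
mesh 2 [41T→89T]: running ratio 2747/1958, sense +
mesh 3 [84T→38T]: running ratio 57687/18601, sense −
mesh 4 [55T→55T]: running ratio 57687/18601, sense +
ω_out/ω_in = 57687/18601

57687/18601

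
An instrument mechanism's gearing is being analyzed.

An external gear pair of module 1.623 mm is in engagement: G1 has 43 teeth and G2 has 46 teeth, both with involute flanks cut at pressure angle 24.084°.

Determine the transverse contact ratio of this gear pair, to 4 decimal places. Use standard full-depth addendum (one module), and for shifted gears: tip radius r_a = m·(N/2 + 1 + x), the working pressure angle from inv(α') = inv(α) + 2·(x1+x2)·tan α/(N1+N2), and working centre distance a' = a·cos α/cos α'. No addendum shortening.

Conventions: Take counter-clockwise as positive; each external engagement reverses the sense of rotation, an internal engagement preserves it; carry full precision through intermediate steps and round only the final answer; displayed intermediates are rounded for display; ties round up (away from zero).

1.5559

single-mesh involute tooth geometry (43T engaging 46T at module 1.623)
base radii: r_b1 = 31.856870, r_b2 = 34.079442
tip radii: r_a1 = 36.517500, r_a2 = 38.952000
no profile shift: α' = α, a' = a
action lengths: √(r_a1²−r_b1²) = 17.851265, √(r_a2²−r_b2²) = 18.863985
base pitch p_b = π·m·cos α = 4.654945
CR = (17.851265 + 18.863985 − 72.223500·sin 24.08400°)/4.654945 = 1.555895
contact ratio ≈ 1.5559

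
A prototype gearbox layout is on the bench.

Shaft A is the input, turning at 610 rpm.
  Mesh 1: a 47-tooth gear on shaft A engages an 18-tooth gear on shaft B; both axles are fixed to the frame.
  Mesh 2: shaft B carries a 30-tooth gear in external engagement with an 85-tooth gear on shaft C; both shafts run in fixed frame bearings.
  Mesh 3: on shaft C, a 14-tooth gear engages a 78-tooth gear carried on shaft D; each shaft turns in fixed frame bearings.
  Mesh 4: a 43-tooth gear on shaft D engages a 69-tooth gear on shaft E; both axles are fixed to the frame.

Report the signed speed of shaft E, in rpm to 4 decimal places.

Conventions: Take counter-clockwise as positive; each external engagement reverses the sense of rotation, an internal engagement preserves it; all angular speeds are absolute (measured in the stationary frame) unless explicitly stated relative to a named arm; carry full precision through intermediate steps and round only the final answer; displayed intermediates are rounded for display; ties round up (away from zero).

+62.8797 rpm

topology: fixed-axis compound train — 4 meshes, A→E
mesh 1 [47T→18T]: ω = 610.0000×47/18 = 1592.7778 rpm, sense flips to −
mesh 2 [30T→85T]: ω = 1592.7778×30/85 = 562.1569 rpm, sense flips to +
mesh 3 [14T→78T]: ω = 562.1569×14/78 = 100.8999 rpm, sense flips to −
mesh 4 [43T→69T]: ω = 100.8999×43/69 = 62.8797 rpm, sense flips to +
signed output speed = +62.8797 rpm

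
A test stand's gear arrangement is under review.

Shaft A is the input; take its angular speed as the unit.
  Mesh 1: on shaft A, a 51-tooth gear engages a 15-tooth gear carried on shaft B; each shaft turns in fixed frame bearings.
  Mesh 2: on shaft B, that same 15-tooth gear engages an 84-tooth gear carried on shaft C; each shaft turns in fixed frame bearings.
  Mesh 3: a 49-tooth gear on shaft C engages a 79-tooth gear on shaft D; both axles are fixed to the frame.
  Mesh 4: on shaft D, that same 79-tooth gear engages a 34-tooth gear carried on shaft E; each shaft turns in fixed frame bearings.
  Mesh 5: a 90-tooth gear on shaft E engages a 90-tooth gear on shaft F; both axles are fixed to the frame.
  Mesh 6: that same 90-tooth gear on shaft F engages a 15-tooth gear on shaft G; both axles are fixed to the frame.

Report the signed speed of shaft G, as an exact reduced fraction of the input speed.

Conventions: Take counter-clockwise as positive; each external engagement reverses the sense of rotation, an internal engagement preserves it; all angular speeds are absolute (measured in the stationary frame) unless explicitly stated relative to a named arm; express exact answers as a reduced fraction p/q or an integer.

6-mesh fixed-axis compound train (all bearings frame-fixed)
mesh 1 [51T→15T]: |ω|/ω_in = 1×51/15 = 17/5, sense flips to −
mesh 2 [15T→84T]: |ω|/ω_in = (17/5)×15/84 = 17/28, sense flips to +
mesh 3 [49T→79T]: |ω|/ω_in = (17/28)×49/79 = 119/316, sense flips to −
mesh 4 [79T→34T]: |ω|/ω_in = (119/316)×79/34 = 7/8, sense flips to +
mesh 5 [90T→90T]: |ω|/ω_in = (7/8)×90/90 = 7/8, sense flips to −
mesh 6 [90T→15T]: |ω|/ω_in = (7/8)×90/15 = 21/4, sense flips to +
signed output speed (× input speed) = 21/4

21/4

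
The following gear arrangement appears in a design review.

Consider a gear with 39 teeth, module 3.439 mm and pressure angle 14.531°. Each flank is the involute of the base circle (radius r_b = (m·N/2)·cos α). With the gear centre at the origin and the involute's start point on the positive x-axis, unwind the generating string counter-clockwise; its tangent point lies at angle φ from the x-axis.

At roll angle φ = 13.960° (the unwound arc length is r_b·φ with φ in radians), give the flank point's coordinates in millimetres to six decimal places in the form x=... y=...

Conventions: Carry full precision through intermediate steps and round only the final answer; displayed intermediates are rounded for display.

class = single-mesh tooth geometry [base-circle involute, m = 3.439, 39T]
pitch radius r_p = m·N/2 = 3.439·39/2 = 67.060500
base radius r_b = r_p·cos α = 67.060500·cos 14.531° = 64.915371
roll angle φ = 13.960° = 0.24364796 rad
x = r_b·(cos φ + φ·sin φ) = 66.813697
y = r_b·(sin φ − φ·cos φ) = 0.311125

x=66.813697 y=0.311125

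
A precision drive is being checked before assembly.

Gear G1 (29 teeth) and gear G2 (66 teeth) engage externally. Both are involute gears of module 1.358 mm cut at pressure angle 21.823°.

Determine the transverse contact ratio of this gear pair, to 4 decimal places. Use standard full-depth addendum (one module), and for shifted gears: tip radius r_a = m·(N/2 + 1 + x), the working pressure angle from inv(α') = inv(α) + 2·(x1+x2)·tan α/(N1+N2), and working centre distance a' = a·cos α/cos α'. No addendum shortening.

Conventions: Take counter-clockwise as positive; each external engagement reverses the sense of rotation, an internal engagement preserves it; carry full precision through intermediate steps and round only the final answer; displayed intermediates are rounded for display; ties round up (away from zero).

class = single-mesh tooth geometry [involute pair 29T × 66T, m = 1.358]
base radii: r_b1 = 18.279877, r_b2 = 41.602480
tip radii: r_a1 = 21.049000, r_a2 = 46.172000
no profile shift: α' = α, a' = a
action lengths: √(r_a1²−r_b1²) = 10.435827, √(r_a2²−r_b2²) = 20.027163
base pitch p_b = π·m·cos α = 3.960547
CR = (10.435827 + 20.027163 − 64.505000·sin 21.82300°)/3.960547 = 1.637114
contact ratio ≈ 1.6371

1.6371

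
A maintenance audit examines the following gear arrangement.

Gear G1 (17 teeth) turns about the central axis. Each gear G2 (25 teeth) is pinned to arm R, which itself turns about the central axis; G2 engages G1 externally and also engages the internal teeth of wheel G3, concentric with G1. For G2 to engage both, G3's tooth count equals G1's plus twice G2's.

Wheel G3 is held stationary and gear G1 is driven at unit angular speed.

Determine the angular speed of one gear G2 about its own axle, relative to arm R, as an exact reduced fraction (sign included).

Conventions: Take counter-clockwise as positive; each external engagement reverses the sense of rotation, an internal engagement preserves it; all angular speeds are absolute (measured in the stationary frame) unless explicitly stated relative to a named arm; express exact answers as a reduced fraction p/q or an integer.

topology: planetary set — G1 17T / G2 25T / G3 67T, arm = carrier (Willis)
ring teeth: 17 + 2·25 = 67
17(ω_sun−ω_arm) = −67(ω_ring−ω_arm),  ω_ring = 0, ω_sun = 1
17(1−ω_arm) = −67(0−ω_arm)  ⇒  84·ω_arm = 17  ⇒  ω_arm = 17/84
sun–planet mesh: 17·(1−17/84) = −25·(ω_p−ω_arm)  ⇒  ω_p−ω_arm = -1139/2100
exact speed ratio = -1139/2100

-1139/2100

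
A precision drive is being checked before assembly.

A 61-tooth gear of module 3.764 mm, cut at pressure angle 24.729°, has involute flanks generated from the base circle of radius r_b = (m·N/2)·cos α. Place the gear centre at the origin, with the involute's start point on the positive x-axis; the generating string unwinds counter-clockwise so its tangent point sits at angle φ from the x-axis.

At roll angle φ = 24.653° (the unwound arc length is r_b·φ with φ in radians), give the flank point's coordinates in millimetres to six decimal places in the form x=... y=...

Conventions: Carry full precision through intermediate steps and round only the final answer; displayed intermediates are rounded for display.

topology: single-mesh involute geometry — m = 3.764, N = 61
pitch radius r_p = m·N/2 = 3.764·61/2 = 114.802000
base radius r_b = r_p·cos α = 114.802000·cos 24.729° = 104.274262
roll angle φ = 24.653° = 0.43027602 rad
x = r_b·(cos φ + φ·sin φ) = 113.484610
y = r_b·(sin φ − φ·cos φ) = 2.717913

x=113.484610 y=2.717913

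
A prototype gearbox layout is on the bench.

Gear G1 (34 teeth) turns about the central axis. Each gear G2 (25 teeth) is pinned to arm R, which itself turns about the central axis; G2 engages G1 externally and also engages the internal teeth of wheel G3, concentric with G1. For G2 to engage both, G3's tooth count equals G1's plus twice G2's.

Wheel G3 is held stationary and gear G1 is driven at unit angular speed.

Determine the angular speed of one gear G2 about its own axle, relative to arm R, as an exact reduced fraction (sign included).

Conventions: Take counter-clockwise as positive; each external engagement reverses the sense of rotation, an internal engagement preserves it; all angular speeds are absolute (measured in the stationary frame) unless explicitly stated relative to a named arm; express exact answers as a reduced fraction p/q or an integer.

class = planetary set [G3 = 34+2·25 = 84; Willis about the carrier]
ring teeth: 34 + 2·25 = 84
34(ω_sun−ω_arm) = −84(ω_ring−ω_arm),  ω_ring = 0, ω_sun = 1
34(1−ω_arm) = −84(0−ω_arm)  ⇒  118·ω_arm = 34  ⇒  ω_arm = 17/59
sun–planet mesh: 34·(1−17/59) = −25·(ω_p−ω_arm)  ⇒  ω_p−ω_arm = -1428/1475
exact speed ratio = -1428/1475

-1428/1475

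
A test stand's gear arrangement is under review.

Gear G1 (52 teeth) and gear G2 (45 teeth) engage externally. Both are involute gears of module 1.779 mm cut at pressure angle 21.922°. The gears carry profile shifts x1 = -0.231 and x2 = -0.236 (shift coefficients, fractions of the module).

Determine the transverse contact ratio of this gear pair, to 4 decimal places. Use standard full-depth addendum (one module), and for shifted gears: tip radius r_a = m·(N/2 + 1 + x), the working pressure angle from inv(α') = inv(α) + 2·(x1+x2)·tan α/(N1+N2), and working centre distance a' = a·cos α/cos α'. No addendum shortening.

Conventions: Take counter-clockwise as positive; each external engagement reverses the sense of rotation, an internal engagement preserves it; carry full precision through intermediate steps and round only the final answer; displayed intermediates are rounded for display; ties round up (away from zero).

single-mesh involute tooth geometry (52T engaging 45T at module 1.779)
base radii: r_b1 = 42.909511, r_b2 = 37.133230
tip radii: r_a1 = 47.622051, r_a2 = 41.386656
inv(α') = inv(21.922°) + 2·(-0.231-0.236)·tan α/(52+45) = 0.01595736  ⇒  α' = 20.44458°
a' = a·cos α / cos α' = 86.2815·cos 21.922°/cos 20.44458° = 85.423525
action lengths: √(r_a1²−r_b1²) = 20.655112, √(r_a2²−r_b2²) = 18.275079
base pitch p_b = π·m·cos α = 5.184777
CR = (20.655112 + 18.275079 − 85.423525·sin 20.44458°)/5.184777 = 1.753528
contact ratio ≈ 1.7535

1.7535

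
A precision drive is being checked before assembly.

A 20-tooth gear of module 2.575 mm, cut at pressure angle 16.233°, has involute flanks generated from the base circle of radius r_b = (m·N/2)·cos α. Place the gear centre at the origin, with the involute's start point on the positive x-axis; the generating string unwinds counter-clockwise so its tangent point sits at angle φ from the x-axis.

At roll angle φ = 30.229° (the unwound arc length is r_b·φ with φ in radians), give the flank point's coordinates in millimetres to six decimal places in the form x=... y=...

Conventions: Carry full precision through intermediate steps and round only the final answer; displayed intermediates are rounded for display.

class = single-mesh tooth geometry [base-circle involute, m = 2.575, 20T]
pitch radius r_p = m·N/2 = 2.575·20/2 = 25.750000
base radius r_b = r_p·cos α = 25.750000·cos 16.233° = 24.723421
roll angle φ = 30.229° = 0.52759558 rad
x = r_b·(cos φ + φ·sin φ) = 27.928613
y = r_b·(sin φ − φ·cos φ) = 1.176937

x=27.928613 y=1.176937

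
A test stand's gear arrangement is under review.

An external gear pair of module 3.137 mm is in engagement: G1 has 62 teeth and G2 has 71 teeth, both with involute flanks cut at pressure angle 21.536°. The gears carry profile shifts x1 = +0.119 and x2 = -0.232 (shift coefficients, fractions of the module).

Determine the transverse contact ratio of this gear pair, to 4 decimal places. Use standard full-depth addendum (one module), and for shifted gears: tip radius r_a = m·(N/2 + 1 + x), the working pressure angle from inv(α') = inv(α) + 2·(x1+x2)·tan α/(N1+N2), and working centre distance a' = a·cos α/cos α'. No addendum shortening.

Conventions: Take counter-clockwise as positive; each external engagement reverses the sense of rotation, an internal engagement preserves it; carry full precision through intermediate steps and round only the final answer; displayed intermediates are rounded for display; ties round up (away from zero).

topology: single-mesh involute geometry — m = 3.137, 62T/71T pair
base radii: r_b1 = 90.457905, r_b2 = 103.588892
tip radii: r_a1 = 100.757303, r_a2 = 113.772716
inv(α') = inv(21.536°) + 2·(+0.119-0.232)·tan α/(62+71) = 0.01809177  ⇒  α' = 21.28612°
a' = a·cos α / cos α' = 208.6105·cos 21.536°/cos 21.28612° = 208.254053
action lengths: √(r_a1²−r_b1²) = 44.377939, √(r_a2²−r_b2²) = 47.048618
base pitch p_b = π·m·cos α = 9.167158
CR = (44.377939 + 47.048618 − 208.254053·sin 21.28612°)/9.167158 = 1.726274
contact ratio ≈ 1.7263

1.7263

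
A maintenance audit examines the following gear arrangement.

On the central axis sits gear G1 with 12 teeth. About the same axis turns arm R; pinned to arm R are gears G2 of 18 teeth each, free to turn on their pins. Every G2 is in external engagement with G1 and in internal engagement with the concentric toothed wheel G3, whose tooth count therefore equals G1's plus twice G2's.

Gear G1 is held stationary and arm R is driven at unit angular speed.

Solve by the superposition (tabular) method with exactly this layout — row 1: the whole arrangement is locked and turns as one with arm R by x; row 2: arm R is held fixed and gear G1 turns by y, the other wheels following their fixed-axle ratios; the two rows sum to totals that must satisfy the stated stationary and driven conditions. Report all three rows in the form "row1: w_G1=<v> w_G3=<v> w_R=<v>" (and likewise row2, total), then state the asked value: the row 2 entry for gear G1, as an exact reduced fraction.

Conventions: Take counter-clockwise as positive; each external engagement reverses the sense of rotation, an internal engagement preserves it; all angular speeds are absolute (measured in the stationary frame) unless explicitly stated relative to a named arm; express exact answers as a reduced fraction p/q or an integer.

row1: w_G1=1 w_G3=1 w_R=1
row2: w_G1=-1 w_G3=1/4 w_R=0
total: w_G1=0 w_G3=5/4 w_R=1
asked value: -1

class = planetary set [G3 = 12+2·18 = 48; Willis about the carrier]
superposition row 1 [locked train]: every member turns x
row 2: sun turns y, ring = −(12/48)·y, arm 0
boundary: total ω_sun = x + y = 0 and total ω_arm = x = 1  ⇒  y = -1, x = 1
row 2 ring = −(12/48)·(-1) = 1/4
totals (row 1 + row 2): sun 1 + (-1) = 0, ring 1 + 1/4 = 5/4, arm 1 + 0 = 1
asked cell (row2, sun) = -1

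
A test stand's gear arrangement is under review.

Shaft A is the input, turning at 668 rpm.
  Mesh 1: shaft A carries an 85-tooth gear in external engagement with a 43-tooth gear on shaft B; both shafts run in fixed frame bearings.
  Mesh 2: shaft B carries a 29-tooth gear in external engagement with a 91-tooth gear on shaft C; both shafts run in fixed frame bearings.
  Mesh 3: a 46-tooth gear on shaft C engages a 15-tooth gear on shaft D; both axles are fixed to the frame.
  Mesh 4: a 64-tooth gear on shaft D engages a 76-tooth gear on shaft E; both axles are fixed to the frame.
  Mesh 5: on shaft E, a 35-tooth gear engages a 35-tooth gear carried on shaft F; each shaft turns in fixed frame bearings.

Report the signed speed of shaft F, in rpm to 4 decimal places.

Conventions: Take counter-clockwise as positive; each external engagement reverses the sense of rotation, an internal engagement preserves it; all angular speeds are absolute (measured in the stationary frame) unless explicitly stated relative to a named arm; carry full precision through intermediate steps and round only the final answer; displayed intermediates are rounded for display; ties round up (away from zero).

topology: fixed-axis compound train — 5 meshes, A→F
mesh 1 [85T→43T]: ω = 668.0000×85/43 = 1320.4651 rpm, sense flips to −
mesh 2 [29T→91T]: ω = 1320.4651×29/91 = 420.8076 rpm, sense flips to +
mesh 3 [46T→15T]: ω = 420.8076×46/15 = 1290.4765 rpm, sense flips to −
mesh 4 [64T→76T]: ω = 1290.4765×64/76 = 1086.7171 rpm, sense flips to +
mesh 5 [35T→35T]: ω = 1086.7171×35/35 = 1086.7171 rpm, sense flips to −
signed output speed = -1086.7171 rpm

-1086.7171 rpm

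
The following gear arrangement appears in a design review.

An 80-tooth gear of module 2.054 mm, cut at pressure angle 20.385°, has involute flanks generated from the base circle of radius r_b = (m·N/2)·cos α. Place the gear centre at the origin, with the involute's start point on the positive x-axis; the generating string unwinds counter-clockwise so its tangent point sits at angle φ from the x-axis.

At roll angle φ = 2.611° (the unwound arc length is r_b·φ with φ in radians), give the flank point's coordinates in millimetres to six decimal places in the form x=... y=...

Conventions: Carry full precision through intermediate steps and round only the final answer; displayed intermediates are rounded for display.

x=77.094509 y=0.002429

single-mesh involute tooth geometry (80T wheel at module 2.054)
pitch radius r_p = m·N/2 = 2.054·80/2 = 82.160000
base radius r_b = r_p·cos α = 82.160000·cos 20.385° = 77.014583
roll angle φ = 2.611° = 0.04557055 rad
x = r_b·(cos φ + φ·sin φ) = 77.094509
y = r_b·(sin φ − φ·cos φ) = 0.002429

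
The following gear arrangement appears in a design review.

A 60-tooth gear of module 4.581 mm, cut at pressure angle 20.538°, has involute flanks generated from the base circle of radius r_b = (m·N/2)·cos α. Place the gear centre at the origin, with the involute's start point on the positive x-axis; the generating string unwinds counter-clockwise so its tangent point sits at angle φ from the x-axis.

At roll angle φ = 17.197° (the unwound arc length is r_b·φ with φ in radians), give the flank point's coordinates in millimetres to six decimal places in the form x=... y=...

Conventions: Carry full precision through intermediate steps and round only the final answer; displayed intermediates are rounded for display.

single-mesh involute tooth geometry (60T wheel at module 4.581)
pitch radius r_p = m·N/2 = 4.581·60/2 = 137.430000
base radius r_b = r_p·cos α = 137.430000·cos 20.538° = 128.694910
roll angle φ = 17.197° = 0.30014427 rad
x = r_b·(cos φ + φ·sin φ) = 134.361850
y = r_b·(sin φ − φ·cos φ) = 1.149510

x=134.361850 y=1.149510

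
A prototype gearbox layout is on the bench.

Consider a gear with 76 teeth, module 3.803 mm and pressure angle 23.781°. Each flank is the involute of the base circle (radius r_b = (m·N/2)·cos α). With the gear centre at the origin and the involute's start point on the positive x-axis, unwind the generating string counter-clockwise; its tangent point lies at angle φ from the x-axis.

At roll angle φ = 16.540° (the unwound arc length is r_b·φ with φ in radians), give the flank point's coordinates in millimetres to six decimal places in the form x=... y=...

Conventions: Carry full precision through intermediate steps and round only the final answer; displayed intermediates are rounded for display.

single-mesh involute tooth geometry (76T wheel at module 3.803)
pitch radius r_p = m·N/2 = 3.803·76/2 = 144.514000
base radius r_b = r_p·cos α = 144.514000·cos 23.781° = 132.243813
roll angle φ = 16.540° = 0.28867746 rad
x = r_b·(cos φ + φ·sin φ) = 137.639792
y = r_b·(sin φ − φ·cos φ) = 1.051645

x=137.639792 y=1.051645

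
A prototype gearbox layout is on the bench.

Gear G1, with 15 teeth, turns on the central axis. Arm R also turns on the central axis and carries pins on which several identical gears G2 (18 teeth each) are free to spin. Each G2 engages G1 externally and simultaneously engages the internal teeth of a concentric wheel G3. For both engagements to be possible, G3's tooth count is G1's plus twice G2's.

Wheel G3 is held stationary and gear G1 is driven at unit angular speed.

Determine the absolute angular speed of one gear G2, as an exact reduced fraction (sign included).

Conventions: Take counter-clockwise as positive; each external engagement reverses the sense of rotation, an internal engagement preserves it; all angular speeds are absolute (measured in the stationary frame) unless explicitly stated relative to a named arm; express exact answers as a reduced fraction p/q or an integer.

-5/12

planetary set (15T centre, 18T on arm, 51T internal) — Willis relation
ring teeth: 15 + 2·18 = 51
15(ω_sun−ω_arm) = −51(ω_ring−ω_arm),  ω_ring = 0, ω_sun = 1
15(1−ω_arm) = −51(0−ω_arm)  ⇒  66·ω_arm = 15  ⇒  ω_arm = 5/22
sun–planet mesh: 15·(1−5/22) = −18·(ω_p−ω_arm)  ⇒  ω_p−ω_arm = -85/132
ω_p = 5/22 − 85/132 = -5/12
exact speed ratio = -5/12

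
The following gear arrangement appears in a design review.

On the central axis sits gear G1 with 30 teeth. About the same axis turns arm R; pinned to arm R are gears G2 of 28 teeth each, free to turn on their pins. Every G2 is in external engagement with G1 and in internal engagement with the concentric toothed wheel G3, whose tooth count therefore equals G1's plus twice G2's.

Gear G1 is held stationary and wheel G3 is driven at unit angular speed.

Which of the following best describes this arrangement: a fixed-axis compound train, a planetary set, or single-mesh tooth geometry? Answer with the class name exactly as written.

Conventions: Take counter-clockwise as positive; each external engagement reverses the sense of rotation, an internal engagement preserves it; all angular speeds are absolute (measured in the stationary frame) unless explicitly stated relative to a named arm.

planetary set (30T centre, 28T on arm, 86T internal) — Willis relation
classification: planetary set

planetary set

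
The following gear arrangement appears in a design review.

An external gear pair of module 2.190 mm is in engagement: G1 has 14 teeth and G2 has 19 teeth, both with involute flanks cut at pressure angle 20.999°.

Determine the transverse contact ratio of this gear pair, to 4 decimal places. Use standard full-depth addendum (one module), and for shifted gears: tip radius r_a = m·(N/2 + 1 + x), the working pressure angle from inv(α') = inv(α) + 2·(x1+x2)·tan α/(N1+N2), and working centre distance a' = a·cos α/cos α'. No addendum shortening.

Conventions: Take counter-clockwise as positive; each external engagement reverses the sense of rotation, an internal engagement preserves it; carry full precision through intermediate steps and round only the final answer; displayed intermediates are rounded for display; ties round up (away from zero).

class = single-mesh tooth geometry [involute pair 14T × 19T, m = 2.190]
base radii: r_b1 = 14.311884, r_b2 = 19.423271
tip radii: r_a1 = 17.520000, r_a2 = 22.995000
no profile shift: α' = α, a' = a
action lengths: √(r_a1²−r_b1²) = 10.105463, √(r_a2²−r_b2²) = 12.308801
base pitch p_b = π·m·cos α = 6.423158
CR = (10.105463 + 12.308801 − 36.135000·sin 20.99900°)/6.423158 = 1.473609
contact ratio ≈ 1.4736

1.4736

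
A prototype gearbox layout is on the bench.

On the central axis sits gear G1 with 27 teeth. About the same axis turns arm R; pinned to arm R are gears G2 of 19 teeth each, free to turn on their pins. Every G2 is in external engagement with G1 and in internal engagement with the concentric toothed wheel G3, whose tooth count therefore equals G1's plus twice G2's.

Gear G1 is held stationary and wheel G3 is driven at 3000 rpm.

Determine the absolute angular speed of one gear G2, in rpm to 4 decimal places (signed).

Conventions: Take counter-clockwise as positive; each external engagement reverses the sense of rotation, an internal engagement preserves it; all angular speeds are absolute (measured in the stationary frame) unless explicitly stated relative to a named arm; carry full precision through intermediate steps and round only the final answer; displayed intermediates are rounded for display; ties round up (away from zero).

+5131.5789 rpm

class = planetary set [G3 = 27+2·19 = 65; Willis about the carrier]
normalise by the input: solve with ω_ring = 1, then scale by 3000 rpm
ring teeth: 27 + 2·19 = 65
27(ω_sun−ω_arm) = −65(ω_ring−ω_arm),  ω_sun = 0, ω_ring = 1
27(0−ω_arm) = −65(1−ω_arm)  ⇒  92·ω_arm = 65  ⇒  ω_arm = 65/92
sun–planet mesh: 27·(0−65/92) = −19·(ω_p−ω_arm)  ⇒  ω_p−ω_arm = 1755/1748
ω_p = 65/92 + 1755/1748 = 65/38
scale: ω_p = 65/38 × 3000 rpm = +5131.5789 rpm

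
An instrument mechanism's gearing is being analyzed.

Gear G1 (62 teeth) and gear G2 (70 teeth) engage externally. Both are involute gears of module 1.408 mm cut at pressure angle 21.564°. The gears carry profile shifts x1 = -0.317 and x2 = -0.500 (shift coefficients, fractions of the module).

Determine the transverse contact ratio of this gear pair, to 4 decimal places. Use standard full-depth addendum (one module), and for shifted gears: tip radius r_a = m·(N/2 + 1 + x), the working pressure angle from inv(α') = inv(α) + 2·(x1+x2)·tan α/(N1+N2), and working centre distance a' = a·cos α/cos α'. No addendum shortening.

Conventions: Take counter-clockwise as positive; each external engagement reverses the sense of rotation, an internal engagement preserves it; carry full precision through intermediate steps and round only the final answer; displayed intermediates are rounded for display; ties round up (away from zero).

1.8753

recognized (one external pair, fixed centres): single-mesh tooth geometry, m = 1.408, N1 = 62, N2 = 70
base radii: r_b1 = 40.592972, r_b2 = 45.830775
tip radii: r_a1 = 44.609664, r_a2 = 49.984000
inv(α') = inv(21.564°) + 2·(-0.317-0.500)·tan α/(62+70) = 0.01394646  ⇒  α' = 19.57602°
a' = a·cos α / cos α' = 92.9280·cos 21.564°/cos 19.57602° = 91.725699
action lengths: √(r_a1²−r_b1²) = 18.499534, √(r_a2²−r_b2²) = 19.948442
base pitch p_b = π·m·cos α = 4.113761
CR = (18.499534 + 19.948442 − 91.725699·sin 19.57602°)/4.113761 = 1.875318
contact ratio ≈ 1.8753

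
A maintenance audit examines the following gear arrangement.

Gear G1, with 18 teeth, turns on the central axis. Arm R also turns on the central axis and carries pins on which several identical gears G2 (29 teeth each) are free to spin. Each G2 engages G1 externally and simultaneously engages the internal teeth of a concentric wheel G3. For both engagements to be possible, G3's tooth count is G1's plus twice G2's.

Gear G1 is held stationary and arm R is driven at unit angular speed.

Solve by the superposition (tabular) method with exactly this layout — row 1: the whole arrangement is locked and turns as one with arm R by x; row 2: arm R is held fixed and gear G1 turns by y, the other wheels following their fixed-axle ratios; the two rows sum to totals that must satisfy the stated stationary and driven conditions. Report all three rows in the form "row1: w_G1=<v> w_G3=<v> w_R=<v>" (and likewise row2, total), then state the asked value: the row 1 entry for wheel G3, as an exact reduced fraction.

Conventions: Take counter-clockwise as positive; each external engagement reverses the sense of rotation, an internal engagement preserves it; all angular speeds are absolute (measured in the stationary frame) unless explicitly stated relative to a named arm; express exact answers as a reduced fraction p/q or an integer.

row1: w_G1=1 w_G3=1 w_R=1
row2: w_G1=-1 w_G3=9/38 w_R=0
total: w_G1=0 w_G3=47/38 w_R=1
asked value: 1

topology: planetary set — G1 18T / G2 29T / G3 76T, arm = carrier (Willis)
row 1 — lock + rotate with arm: ω_sun = ω_ring = ω_arm = x
row 2 (arm held, sun turns y): ω_ring = −(18/76)·y, ω_arm = 0
boundary: total ω_sun = x + y = 0 and total ω_arm = x = 1  ⇒  y = -1, x = 1
row 2 ring = −(18/76)·(-1) = 9/38
totals (row 1 + row 2): sun 1 + (-1) = 0, ring 1 + 9/38 = 47/38, arm 1 + 0 = 1
asked cell (row1, ring) = 1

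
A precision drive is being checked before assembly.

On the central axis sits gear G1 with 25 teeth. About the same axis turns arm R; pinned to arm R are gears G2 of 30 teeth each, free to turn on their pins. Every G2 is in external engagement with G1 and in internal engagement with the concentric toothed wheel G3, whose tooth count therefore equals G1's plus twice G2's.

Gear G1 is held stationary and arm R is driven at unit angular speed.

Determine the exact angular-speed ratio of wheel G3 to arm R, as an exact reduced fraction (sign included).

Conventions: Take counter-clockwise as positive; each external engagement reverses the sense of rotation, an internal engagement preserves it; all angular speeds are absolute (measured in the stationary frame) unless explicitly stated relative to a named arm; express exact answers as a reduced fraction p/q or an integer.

22/17

planetary set (25T centre, 30T on arm, 85T internal) — Willis relation
ring teeth: 25 + 2·30 = 85
25(ω_sun−ω_arm) = −85(ω_ring−ω_arm),  ω_sun = 0, ω_arm = 1
ω_ring = 1 − (25/85)(0−1) = 22/17
ω_out/ω_in = 22/17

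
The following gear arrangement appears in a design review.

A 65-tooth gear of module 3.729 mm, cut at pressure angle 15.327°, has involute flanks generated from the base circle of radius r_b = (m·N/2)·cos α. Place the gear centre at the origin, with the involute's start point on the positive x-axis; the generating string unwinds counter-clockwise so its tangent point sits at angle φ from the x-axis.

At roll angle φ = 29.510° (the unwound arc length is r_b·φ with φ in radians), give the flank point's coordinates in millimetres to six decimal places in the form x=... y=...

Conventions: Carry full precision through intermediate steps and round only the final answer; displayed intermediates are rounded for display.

single-mesh involute tooth geometry (65T wheel at module 3.729)
pitch radius r_p = m·N/2 = 3.729·65/2 = 121.192500
base radius r_b = r_p·cos α = 121.192500·cos 15.327° = 116.882042
roll angle φ = 29.510° = 0.51504666 rad
x = r_b·(cos φ + φ·sin φ) = 131.371802
y = r_b·(sin φ − φ·cos φ) = 5.183243

x=131.371802 y=5.183243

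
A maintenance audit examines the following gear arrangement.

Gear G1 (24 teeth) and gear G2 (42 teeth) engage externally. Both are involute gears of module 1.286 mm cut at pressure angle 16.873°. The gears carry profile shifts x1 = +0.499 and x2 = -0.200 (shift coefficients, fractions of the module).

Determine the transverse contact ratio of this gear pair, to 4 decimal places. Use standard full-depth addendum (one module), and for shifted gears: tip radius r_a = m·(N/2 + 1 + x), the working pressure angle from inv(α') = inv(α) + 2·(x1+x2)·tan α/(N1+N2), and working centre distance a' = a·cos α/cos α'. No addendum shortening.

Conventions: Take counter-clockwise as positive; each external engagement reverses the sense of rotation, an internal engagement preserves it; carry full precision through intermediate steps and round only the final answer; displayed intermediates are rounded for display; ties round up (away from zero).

recognized (one external pair, fixed centres): single-mesh tooth geometry, m = 1.286, N1 = 24, N2 = 42
base radii: r_b1 = 14.767660, r_b2 = 25.843404
tip radii: r_a1 = 17.359714, r_a2 = 28.034800
inv(α') = inv(16.873°) + 2·(+0.499-0.200)·tan α/(24+42) = 0.01156732  ⇒  α' = 18.42697°
a' = a·cos α / cos α' = 42.4380·cos 16.873°/cos 18.42697° = 42.805834
action lengths: √(r_a1²−r_b1²) = 9.125563, √(r_a2²−r_b2²) = 10.865931
base pitch p_b = π·m·cos α = 3.866164
CR = (9.125563 + 10.865931 − 42.805834·sin 18.42697°)/3.866164 = 1.671102
contact ratio ≈ 1.6711

1.6711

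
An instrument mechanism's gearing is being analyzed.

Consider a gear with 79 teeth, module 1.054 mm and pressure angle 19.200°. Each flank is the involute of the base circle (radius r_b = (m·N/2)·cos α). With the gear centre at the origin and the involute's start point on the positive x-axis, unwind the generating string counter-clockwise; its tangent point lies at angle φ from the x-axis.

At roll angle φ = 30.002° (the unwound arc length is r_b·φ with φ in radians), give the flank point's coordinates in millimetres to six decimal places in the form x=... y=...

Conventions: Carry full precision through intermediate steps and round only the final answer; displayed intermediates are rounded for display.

x=44.343559 y=1.830582

single-mesh involute tooth geometry (79T wheel at module 1.054)
pitch radius r_p = m·N/2 = 1.054·79/2 = 41.633000
base radius r_b = r_p·cos α = 41.633000·cos 19.200° = 39.317221
roll angle φ = 30.002° = 0.52363368 rad
x = r_b·(cos φ + φ·sin φ) = 44.343559
y = r_b·(sin φ − φ·cos φ) = 1.830582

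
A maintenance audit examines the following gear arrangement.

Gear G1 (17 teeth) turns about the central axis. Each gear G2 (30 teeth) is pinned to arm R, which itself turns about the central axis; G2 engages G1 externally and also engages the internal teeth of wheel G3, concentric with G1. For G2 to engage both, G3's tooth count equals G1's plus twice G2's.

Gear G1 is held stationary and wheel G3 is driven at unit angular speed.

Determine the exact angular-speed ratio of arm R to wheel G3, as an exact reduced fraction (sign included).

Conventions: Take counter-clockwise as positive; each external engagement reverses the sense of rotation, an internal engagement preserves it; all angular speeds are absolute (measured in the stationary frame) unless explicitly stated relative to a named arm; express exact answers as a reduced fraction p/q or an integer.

topology: planetary set — G1 17T / G2 30T / G3 77T, arm = carrier (Willis)
ring teeth: 17 + 2·30 = 77
17(ω_sun−ω_arm) = −77(ω_ring−ω_arm),  ω_sun = 0, ω_ring = 1
17(0−ω_arm) = −77(1−ω_arm)  ⇒  94·ω_arm = 77  ⇒  ω_arm = 77/94
ω_out/ω_in = 77/94

77/94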